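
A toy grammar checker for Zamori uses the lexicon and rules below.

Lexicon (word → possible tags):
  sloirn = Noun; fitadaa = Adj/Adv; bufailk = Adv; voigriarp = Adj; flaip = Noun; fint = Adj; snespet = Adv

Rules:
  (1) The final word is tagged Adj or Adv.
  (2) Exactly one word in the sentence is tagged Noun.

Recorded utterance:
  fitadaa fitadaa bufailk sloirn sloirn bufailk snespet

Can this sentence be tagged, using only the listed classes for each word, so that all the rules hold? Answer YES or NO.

Candidates per position — 1:fitadaa {Adj,Adv}; 2:fitadaa {Adj,Adv}; 3:bufailk {Adv}; 4:sloirn {Noun}; 5:sloirn {Noun}; 6:bufailk {Adv}; 7:snespet {Adv}.
Rule 2 cannot be satisfied by any choice of tags from the lexicon.
So there is no consistent tagging.

NO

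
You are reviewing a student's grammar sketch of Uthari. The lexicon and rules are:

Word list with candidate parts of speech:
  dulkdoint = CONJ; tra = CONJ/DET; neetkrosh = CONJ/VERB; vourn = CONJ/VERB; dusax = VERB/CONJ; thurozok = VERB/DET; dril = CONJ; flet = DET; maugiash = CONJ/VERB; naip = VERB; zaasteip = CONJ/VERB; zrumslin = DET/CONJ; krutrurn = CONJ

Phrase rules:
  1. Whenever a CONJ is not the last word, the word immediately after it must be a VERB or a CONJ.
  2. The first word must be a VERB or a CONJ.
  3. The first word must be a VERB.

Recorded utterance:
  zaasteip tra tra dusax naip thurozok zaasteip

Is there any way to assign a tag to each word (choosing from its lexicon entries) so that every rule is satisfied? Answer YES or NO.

Candidates per position — 1:zaasteip {CONJ,VERB}; 2:tra {CONJ,DET}; 3:tra {CONJ,DET}; 4:dusax {VERB,CONJ}; 5:naip {VERB}; 6:thurozok {VERB,DET}; 7:zaasteip {CONJ,VERB}.
One satisfying assignment: VERB DET CONJ CONJ VERB DET CONJ.
Rule-by-rule: rule 1 satisfied; rule 2 satisfied; rule 3 satisfied.

YES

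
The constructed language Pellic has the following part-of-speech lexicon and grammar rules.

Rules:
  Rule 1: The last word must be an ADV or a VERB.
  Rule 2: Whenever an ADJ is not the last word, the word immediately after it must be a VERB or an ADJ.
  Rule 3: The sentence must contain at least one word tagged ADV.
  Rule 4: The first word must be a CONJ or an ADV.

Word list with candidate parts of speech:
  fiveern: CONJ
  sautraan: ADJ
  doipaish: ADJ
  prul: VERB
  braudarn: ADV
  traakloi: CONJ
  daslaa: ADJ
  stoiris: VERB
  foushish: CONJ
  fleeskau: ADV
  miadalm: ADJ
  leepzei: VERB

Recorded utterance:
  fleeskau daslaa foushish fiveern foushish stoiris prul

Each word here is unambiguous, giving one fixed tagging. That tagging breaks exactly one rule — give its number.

Fixed tagging: ADV ADJ CONJ CONJ CONJ VERB VERB.
Rule check: R1 pass, R2 fail, R3 pass, R4 pass.
Only rule 2 fails.

2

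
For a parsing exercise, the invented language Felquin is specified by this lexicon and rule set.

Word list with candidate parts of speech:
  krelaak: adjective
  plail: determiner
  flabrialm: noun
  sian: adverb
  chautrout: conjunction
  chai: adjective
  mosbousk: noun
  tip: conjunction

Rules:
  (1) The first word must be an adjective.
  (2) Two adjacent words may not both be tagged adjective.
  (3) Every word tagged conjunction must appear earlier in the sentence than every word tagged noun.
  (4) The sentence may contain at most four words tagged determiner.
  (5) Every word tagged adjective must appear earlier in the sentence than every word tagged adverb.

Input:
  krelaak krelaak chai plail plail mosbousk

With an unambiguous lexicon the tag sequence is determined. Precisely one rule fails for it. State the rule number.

Fixed tagging: adjective adjective adjective determiner determiner noun.
Applying the rules: R1 holds, R2 violated, R3 holds, R4 holds, R5 holds.
Only rule 2 fails.

2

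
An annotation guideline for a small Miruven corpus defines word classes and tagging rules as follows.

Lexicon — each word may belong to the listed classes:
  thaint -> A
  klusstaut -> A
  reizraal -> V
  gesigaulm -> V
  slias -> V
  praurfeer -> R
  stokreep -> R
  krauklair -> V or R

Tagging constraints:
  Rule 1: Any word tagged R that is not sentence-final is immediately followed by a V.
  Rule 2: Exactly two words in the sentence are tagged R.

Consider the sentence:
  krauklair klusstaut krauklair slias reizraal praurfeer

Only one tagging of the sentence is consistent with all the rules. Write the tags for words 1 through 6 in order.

V A R V V R

Candidates per position — 1:krauklair {V,R}; 2:klusstaut {A}; 3:krauklair {V,R}; 4:slias {V}; 5:reizraal {V}; 6:praurfeer {R}.
Word 1 cannot be R — rule 1 would then fail for every completion. It is V.
Word 3 cannot be V — rule 2 would then fail for every completion. It is R.
The unique satisfying tagging is: V A R V V R.
Check: rule 1 ✓; rule 2 ✓.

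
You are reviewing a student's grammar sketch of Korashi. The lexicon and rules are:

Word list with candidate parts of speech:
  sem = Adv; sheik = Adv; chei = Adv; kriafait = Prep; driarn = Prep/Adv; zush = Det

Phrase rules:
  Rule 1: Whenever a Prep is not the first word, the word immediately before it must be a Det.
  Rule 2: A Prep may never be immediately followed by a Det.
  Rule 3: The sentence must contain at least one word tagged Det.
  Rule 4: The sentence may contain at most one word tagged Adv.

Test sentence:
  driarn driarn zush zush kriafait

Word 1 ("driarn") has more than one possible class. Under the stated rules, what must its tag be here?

Prep

Candidates per position — 1:driarn {Prep,Adv}; 2:driarn {Prep,Adv}; 3:zush {Det}; 4:zush {Det}; 5:kriafait {Prep}.
Position 2: Prep is ruled out by rule 1; that leaves Adv.
Position 1: Adv is ruled out by rule 4; that leaves Prep.
The only consistent sequence is: Prep Adv Det Det Prep.
Verifying each rule — rule 1 ✓; rule 2 ✓; rule 3 ✓; rule 4 ✓.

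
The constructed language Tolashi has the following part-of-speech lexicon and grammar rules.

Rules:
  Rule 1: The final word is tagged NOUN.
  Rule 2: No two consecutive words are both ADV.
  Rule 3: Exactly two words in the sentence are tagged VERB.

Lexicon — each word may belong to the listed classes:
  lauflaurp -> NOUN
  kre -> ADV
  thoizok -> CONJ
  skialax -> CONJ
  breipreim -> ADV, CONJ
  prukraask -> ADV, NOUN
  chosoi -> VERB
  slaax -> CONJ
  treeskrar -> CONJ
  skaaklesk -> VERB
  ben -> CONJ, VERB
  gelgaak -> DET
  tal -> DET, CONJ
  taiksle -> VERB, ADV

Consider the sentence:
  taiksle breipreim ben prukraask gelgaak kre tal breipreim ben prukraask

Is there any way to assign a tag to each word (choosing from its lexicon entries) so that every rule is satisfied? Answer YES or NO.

Candidates per position — 1:taiksle {VERB,ADV}; 2:breipreim {ADV,CONJ}; 3:ben {CONJ,VERB}; 4:prukraask {ADV,NOUN}; 5:gelgaak {DET}; 6:kre {ADV}; 7:tal {DET,CONJ}; 8:breipreim {ADV,CONJ}; 9:ben {CONJ,VERB}; 10:prukraask {ADV,NOUN}.
One satisfying assignment: VERB CONJ CONJ NOUN DET ADV DET ADV VERB NOUN.
Checking: rule 1 ok; rule 2 ok; rule 3 ok.

YES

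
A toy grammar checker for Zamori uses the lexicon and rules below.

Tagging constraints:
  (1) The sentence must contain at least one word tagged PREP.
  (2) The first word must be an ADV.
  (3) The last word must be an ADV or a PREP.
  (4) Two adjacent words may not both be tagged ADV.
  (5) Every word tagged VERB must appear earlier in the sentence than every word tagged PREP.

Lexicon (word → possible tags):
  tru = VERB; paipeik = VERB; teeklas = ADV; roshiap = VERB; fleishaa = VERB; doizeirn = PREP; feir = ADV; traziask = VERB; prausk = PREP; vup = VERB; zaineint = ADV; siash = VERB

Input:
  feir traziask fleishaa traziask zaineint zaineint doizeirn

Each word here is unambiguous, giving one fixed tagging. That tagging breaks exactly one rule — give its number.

4

Fixed tagging: ADV VERB VERB VERB ADV ADV PREP.
Checking each rule: R1 holds, R2 holds, R3 holds, R4 violated, R5 holds.
Only rule 4 fails.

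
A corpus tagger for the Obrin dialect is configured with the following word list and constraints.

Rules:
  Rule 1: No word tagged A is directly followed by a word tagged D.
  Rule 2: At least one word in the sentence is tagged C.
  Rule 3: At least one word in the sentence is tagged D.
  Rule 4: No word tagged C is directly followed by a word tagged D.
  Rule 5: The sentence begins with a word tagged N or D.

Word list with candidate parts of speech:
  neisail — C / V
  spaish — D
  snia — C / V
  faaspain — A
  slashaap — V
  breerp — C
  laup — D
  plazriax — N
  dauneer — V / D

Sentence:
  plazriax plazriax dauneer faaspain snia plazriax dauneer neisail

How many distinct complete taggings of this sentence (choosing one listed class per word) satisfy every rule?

Candidates per position — 1:plazriax {N}; 2:plazriax {N}; 3:dauneer {V,D}; 4:faaspain {A}; 5:snia {C,V}; 6:plazriax {N}; 7:dauneer {V,D}; 8:neisail {C,V}.
There are 16 candidate sequences in total.
Checking each against the rules leaves 9 sequences.
Count = 9.

9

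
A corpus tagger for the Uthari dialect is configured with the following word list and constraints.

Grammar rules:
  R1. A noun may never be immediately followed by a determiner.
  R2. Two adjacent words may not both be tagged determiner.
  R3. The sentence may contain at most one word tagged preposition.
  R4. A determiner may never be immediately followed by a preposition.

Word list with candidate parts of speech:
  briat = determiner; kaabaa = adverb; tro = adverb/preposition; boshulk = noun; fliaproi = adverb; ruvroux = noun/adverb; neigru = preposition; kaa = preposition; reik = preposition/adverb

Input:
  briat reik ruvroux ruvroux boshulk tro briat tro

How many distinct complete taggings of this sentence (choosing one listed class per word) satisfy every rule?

Candidates per position — 1:briat {determiner}; 2:reik {preposition,adverb}; 3:ruvroux {noun,adverb}; 4:ruvroux {noun,adverb}; 5:boshulk {noun}; 6:tro {adverb,preposition}; 7:briat {determiner}; 8:tro {adverb,preposition}.
There are 32 candidate sequences in total.
Checking each against the rules leaves 8 sequences.
Count = 8.

8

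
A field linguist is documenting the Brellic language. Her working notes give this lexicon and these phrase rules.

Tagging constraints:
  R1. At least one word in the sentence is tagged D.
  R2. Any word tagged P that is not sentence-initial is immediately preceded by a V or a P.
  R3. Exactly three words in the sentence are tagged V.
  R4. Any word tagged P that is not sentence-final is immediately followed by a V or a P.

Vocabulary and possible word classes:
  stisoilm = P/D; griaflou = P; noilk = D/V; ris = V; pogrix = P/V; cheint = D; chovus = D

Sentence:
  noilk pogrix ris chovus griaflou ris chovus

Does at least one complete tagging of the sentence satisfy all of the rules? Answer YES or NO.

NO

Candidates per position — 1:noilk {D,V}; 2:pogrix {P,V}; 3:ris {V}; 4:chovus {D}; 5:griaflou {P}; 6:ris {V}; 7:chovus {D}.
Rule 2 cannot be satisfied by any choice of tags from the lexicon.
So there is no consistent tagging.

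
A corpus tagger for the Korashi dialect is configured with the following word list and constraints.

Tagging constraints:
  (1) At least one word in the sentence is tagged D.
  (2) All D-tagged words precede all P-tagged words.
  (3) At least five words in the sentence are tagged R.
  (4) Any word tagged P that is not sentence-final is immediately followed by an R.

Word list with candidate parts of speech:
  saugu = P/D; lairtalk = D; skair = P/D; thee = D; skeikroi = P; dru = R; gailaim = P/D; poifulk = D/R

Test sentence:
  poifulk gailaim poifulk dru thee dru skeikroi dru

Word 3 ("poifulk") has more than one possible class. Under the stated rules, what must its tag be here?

Candidates per position — 1:poifulk {D,R}; 2:gailaim {P,D}; 3:poifulk {D,R}; 4:dru {R}; 5:thee {D}; 6:dru {R}; 7:skeikroi {P}; 8:dru {R}.
Position 1: D is ruled out by rule 3; that leaves R.
Position 2: P is ruled out by rule 2; that leaves D.
Position 3: D is ruled out by rule 3; that leaves R.
That leaves exactly one tagging: R D R R D R P R.
Check: rule 1 satisfied; rule 2 satisfied; rule 3 satisfied; rule 4 satisfied.

R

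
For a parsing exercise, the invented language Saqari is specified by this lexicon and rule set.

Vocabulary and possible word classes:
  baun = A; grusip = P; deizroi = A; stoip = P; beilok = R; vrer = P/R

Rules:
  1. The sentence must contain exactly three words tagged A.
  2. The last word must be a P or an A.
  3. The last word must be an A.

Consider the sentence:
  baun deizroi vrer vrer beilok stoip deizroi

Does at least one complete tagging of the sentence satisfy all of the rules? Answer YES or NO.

Candidates per position — 1:baun {A}; 2:deizroi {A}; 3:vrer {P,R}; 4:vrer {P,R}; 5:beilok {R}; 6:stoip {P}; 7:deizroi {A}.
One satisfying assignment: A A P R R P A.
Verifying each rule — rule 1 holds; rule 2 holds; rule 3 holds.

YES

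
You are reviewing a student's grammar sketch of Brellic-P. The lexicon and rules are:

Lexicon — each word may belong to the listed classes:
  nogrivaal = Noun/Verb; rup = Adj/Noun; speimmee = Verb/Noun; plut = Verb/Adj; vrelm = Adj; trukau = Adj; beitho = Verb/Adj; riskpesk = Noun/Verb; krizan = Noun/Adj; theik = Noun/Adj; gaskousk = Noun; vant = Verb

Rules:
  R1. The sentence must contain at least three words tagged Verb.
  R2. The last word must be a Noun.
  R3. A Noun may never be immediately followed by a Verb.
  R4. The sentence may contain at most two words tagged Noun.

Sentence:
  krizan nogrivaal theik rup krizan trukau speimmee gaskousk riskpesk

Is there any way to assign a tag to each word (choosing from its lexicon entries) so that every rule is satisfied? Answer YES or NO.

NO

Candidates per position — 1:krizan {Noun,Adj}; 2:nogrivaal {Noun,Verb}; 3:theik {Noun,Adj}; 4:rup {Adj,Noun}; 5:krizan {Noun,Adj}; 6:trukau {Adj}; 7:speimmee {Verb,Noun}; 8:gaskousk {Noun}; 9:riskpesk {Noun,Verb}.
Every candidate sequence violates at least one rule; no consistent tagging exists.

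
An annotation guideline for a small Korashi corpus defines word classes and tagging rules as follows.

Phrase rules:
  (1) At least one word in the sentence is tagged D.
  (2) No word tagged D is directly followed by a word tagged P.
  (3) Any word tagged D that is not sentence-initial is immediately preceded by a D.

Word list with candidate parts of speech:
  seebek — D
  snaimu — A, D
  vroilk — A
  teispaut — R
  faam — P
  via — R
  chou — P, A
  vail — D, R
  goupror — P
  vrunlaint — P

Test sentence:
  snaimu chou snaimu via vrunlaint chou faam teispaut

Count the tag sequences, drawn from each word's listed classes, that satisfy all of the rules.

2

Candidates per position — 1:snaimu {A,D}; 2:chou {P,A}; 3:snaimu {A,D}; 4:via {R}; 5:vrunlaint {P}; 6:chou {P,A}; 7:faam {P}; 8:teispaut {R}.
There are 16 candidate sequences in total.
The sequences that satisfy every rule: D A A R P P P R; D A A R P A P R.
Count = 2.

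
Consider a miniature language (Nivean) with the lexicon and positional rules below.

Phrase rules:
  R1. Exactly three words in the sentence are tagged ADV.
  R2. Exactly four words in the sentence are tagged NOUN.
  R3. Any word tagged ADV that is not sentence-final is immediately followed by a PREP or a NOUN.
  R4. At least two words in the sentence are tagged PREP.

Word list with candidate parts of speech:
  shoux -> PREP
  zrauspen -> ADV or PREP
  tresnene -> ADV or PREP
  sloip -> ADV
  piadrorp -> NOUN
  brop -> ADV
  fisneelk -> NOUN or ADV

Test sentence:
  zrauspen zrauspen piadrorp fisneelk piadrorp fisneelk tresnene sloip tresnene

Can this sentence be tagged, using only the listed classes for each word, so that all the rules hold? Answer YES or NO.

Candidates per position — 1:zrauspen {ADV,PREP}; 2:zrauspen {ADV,PREP}; 3:piadrorp {NOUN}; 4:fisneelk {NOUN,ADV}; 5:piadrorp {NOUN}; 6:fisneelk {NOUN,ADV}; 7:tresnene {ADV,PREP}; 8:sloip {ADV}; 9:tresnene {ADV,PREP}.
Every candidate sequence violates at least one rule; no consistent tagging exists.

NO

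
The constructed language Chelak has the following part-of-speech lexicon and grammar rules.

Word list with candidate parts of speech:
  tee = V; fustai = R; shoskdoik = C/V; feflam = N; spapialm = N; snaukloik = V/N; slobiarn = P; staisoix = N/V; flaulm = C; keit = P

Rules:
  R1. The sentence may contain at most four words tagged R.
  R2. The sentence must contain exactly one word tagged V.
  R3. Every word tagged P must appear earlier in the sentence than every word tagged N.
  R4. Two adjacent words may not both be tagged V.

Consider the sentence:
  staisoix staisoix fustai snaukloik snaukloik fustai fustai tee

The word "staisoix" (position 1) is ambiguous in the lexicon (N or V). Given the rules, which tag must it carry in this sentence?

Candidates per position — 1:staisoix {N,V}; 2:staisoix {N,V}; 3:fustai {R}; 4:snaukloik {V,N}; 5:snaukloik {V,N}; 6:fustai {R}; 7:fustai {R}; 8:tee {V}.
Word 1 cannot be V — rule 2 would then fail for every completion. It is N.
Word 2 cannot be V — rule 2 would then fail for every completion. It is N.
Word 4 cannot be V — rule 2 would then fail for every completion. It is N.
Word 5 cannot be V — rule 2 would then fail for every completion. It is N.
The unique satisfying tagging is: N N R N N R R V.
Verifying each rule — rule 1 ✓; rule 2 ✓; rule 3 ✓; rule 4 ✓.

N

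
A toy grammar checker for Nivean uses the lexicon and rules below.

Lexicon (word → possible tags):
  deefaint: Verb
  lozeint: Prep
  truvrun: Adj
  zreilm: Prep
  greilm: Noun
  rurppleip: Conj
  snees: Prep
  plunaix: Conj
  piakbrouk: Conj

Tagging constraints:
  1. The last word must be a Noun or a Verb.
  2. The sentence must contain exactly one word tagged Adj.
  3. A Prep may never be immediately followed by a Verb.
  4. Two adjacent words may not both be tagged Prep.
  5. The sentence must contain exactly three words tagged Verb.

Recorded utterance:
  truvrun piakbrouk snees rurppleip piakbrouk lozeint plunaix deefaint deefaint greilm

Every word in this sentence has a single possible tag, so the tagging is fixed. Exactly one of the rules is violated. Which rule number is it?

5

Fixed tagging: Adj Conj Prep Conj Conj Prep Conj Verb Verb Noun.
Rule check: R1 holds, R2 holds, R3 holds, R4 holds, R5 violated.
Only rule 5 fails.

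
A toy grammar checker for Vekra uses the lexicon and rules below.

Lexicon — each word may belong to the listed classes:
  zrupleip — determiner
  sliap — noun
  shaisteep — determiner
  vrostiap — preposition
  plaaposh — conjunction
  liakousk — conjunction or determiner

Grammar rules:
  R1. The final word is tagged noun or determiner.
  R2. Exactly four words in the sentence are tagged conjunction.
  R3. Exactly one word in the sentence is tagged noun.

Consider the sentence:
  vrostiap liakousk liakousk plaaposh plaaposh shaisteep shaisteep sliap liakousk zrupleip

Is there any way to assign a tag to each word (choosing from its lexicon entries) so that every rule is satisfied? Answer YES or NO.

Candidates per position — 1:vrostiap {preposition}; 2:liakousk {conjunction,determiner}; 3:liakousk {conjunction,determiner}; 4:plaaposh {conjunction}; 5:plaaposh {conjunction}; 6:shaisteep {determiner}; 7:shaisteep {determiner}; 8:sliap {noun}; 9:liakousk {conjunction,determiner}; 10:zrupleip {determiner}.
One satisfying assignment: preposition conjunction conjunction conjunction conjunction determiner determiner noun determiner determiner.
Rule-by-rule: rule 1 satisfied; rule 2 satisfied; rule 3 satisfied.

YES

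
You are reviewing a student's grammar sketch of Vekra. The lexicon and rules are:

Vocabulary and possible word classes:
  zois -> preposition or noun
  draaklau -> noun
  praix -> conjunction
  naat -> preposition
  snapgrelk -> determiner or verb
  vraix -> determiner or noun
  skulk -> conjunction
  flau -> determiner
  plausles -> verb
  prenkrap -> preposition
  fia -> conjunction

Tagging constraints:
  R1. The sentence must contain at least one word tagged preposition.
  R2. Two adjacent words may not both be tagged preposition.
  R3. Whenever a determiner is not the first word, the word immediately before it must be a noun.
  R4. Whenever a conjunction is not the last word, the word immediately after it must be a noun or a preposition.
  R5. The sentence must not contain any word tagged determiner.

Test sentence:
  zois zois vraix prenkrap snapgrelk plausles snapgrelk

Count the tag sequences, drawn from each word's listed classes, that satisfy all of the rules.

Candidates per position — 1:zois {preposition,noun}; 2:zois {preposition,noun}; 3:vraix {determiner,noun}; 4:prenkrap {preposition}; 5:snapgrelk {determiner,verb}; 6:plausles {verb}; 7:snapgrelk {determiner,verb}.
There are 32 candidate sequences in total.
The sequences that satisfy every rule: preposition noun noun preposition verb verb verb; noun preposition noun preposition verb verb verb; noun noun noun preposition verb verb verb.
Count = 3.

3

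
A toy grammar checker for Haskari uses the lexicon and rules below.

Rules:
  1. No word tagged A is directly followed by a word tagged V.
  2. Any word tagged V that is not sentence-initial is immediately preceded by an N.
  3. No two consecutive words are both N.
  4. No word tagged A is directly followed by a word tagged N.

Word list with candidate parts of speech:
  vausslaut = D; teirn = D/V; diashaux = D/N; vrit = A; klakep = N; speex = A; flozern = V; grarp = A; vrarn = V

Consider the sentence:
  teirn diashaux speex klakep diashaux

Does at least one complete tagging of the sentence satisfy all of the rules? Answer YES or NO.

NO

Candidates per position — 1:teirn {D,V}; 2:diashaux {D,N}; 3:speex {A}; 4:klakep {N}; 5:diashaux {D,N}.
Rule 4 cannot be satisfied by any choice of tags from the lexicon.
So there is no consistent tagging.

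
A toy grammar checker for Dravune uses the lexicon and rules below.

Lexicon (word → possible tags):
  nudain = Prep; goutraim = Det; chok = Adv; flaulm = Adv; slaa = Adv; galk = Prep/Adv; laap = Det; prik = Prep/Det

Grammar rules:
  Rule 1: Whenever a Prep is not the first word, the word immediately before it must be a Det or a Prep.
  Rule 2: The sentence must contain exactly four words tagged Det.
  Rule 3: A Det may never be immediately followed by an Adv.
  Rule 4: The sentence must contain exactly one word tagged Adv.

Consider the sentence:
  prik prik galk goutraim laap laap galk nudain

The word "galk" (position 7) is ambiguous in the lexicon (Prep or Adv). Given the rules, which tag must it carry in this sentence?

Prep

Candidates per position — 1:prik {Prep,Det}; 2:prik {Prep,Det}; 3:galk {Prep,Adv}; 4:goutraim {Det}; 5:laap {Det}; 6:laap {Det}; 7:galk {Prep,Adv}; 8:nudain {Prep}.
If word 7 were Adv, no tagging could satisfy rule 1; so word 7 is Prep.
If word 3 were Prep, no tagging could satisfy rule 4; so word 3 is Adv.
If word 2 were Det, no tagging could satisfy rule 3; so word 2 is Prep.
If word 1 were Prep, no tagging could satisfy rule 2; so word 1 is Det.
The unique satisfying tagging is: Det Prep Adv Det Det Det Prep Prep.
Check: rule 1 satisfied; rule 2 satisfied; rule 3 satisfied; rule 4 satisfied.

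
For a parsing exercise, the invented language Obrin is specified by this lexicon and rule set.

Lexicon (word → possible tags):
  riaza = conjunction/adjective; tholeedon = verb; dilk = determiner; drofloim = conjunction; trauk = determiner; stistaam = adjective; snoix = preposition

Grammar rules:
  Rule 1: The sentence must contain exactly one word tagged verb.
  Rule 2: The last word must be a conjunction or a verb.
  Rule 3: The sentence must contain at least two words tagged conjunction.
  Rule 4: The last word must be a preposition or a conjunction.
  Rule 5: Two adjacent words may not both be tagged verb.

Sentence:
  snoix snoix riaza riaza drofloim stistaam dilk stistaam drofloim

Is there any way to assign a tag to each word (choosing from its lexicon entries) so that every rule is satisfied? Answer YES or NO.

Candidates per position — 1:snoix {preposition}; 2:snoix {preposition}; 3:riaza {conjunction,adjective}; 4:riaza {conjunction,adjective}; 5:drofloim {conjunction}; 6:stistaam {adjective}; 7:dilk {determiner}; 8:stistaam {adjective}; 9:drofloim {conjunction}.
Rule 1 cannot be satisfied by any choice of tags from the lexicon.
So there is no consistent tagging.

NO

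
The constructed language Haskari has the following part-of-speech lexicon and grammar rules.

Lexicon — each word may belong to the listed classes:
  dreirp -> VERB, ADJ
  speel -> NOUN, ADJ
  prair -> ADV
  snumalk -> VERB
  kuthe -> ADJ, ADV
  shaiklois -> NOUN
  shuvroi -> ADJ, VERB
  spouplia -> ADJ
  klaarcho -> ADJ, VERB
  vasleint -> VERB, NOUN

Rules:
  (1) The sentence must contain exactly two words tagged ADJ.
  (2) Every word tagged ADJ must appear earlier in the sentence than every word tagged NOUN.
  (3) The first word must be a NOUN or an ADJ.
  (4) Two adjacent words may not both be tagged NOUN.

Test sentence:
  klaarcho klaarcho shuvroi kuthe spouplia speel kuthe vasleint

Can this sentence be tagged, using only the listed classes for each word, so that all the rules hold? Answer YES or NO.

YES

Candidates per position — 1:klaarcho {ADJ,VERB}; 2:klaarcho {ADJ,VERB}; 3:shuvroi {ADJ,VERB}; 4:kuthe {ADJ,ADV}; 5:spouplia {ADJ}; 6:speel {NOUN,ADJ}; 7:kuthe {ADJ,ADV}; 8:vasleint {VERB,NOUN}.
One satisfying assignment: ADJ VERB VERB ADV ADJ NOUN ADV NOUN.
Checking: rule 1 holds; rule 2 holds; rule 3 holds; rule 4 holds.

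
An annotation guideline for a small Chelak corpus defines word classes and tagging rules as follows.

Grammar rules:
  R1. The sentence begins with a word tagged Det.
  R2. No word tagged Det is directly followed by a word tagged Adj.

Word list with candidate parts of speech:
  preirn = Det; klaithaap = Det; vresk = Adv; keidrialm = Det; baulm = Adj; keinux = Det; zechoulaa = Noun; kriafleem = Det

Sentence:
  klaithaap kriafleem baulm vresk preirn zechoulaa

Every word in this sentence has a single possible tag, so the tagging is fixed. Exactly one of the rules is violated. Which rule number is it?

Fixed tagging: Det Det Adj Adv Det Noun.
Rule check: R1 pass, R2 fail.
Only rule 2 fails.

2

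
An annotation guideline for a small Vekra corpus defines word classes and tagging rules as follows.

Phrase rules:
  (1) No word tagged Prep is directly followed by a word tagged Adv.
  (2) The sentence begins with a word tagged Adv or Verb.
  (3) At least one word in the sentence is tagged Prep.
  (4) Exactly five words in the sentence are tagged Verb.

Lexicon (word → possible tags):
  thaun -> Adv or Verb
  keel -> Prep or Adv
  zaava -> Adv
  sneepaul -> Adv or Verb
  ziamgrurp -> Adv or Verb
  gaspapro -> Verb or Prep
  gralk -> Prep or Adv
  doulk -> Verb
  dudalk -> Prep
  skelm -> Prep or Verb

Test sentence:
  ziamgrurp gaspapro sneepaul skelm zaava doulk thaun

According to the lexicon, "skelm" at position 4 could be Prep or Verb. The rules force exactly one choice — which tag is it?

Verb

Candidates per position — 1:ziamgrurp {Adv,Verb}; 2:gaspapro {Verb,Prep}; 3:sneepaul {Adv,Verb}; 4:skelm {Prep,Verb}; 5:zaava {Adv}; 6:doulk {Verb}; 7:thaun {Adv,Verb}.
Position 4: tagging it Prep would leave rule 1 unsatisfiable, so it must be Verb.
Position 2: tagging it Verb would leave rule 3 unsatisfiable, so it must be Prep.
Position 3: tagging it Adv would leave rule 1 unsatisfiable, so it must be Verb.
Position 7: tagging it Adv would leave rule 4 unsatisfiable, so it must be Verb.
Position 1: tagging it Adv would leave rule 4 unsatisfiable, so it must be Verb.
So the tagging must be: Verb Prep Verb Verb Adv Verb Verb.
Checking: rule 1 ✓; rule 2 ✓; rule 3 ✓; rule 4 ✓.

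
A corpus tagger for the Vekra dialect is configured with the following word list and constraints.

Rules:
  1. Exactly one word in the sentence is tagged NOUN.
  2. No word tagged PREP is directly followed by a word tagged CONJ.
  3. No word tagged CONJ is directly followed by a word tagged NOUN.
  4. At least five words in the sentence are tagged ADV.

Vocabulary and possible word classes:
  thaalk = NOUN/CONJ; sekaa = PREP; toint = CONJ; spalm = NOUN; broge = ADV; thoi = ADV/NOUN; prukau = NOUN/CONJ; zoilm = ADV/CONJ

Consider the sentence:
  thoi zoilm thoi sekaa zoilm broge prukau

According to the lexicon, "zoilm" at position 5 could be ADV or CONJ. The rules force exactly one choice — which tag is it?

ADV

Candidates per position — 1:thoi {ADV,NOUN}; 2:zoilm {ADV,CONJ}; 3:thoi {ADV,NOUN}; 4:sekaa {PREP}; 5:zoilm {ADV,CONJ}; 6:broge {ADV}; 7:prukau {NOUN,CONJ}.
If word 1 were NOUN, no tagging could satisfy rule 4; so word 1 is ADV.
If word 2 were CONJ, no tagging could satisfy rule 4; so word 2 is ADV.
If word 3 were NOUN, no tagging could satisfy rule 4; so word 3 is ADV.
If word 5 were CONJ, no tagging could satisfy rule 2; so word 5 is ADV.
If word 7 were CONJ, no tagging could satisfy rule 1; so word 7 is NOUN.
The only consistent sequence is: ADV ADV ADV PREP ADV ADV NOUN.
Checking: rule 1 satisfied; rule 2 satisfied; rule 3 satisfied; rule 4 satisfied.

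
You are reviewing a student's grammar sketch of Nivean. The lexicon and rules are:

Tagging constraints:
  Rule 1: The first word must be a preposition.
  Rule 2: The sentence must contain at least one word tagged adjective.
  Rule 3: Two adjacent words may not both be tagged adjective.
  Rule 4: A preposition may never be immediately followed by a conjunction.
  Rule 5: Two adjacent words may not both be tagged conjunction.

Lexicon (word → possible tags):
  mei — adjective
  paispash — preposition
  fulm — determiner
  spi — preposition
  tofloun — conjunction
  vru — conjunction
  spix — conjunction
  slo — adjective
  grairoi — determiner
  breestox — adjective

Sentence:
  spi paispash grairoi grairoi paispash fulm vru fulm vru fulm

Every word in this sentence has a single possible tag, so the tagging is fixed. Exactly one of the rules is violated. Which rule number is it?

Fixed tagging: preposition preposition determiner determiner preposition determiner conjunction determiner conjunction determiner.
Checking each rule: R1 ok, R2 fails, R3 ok, R4 ok, R5 ok.
Only rule 2 fails.

2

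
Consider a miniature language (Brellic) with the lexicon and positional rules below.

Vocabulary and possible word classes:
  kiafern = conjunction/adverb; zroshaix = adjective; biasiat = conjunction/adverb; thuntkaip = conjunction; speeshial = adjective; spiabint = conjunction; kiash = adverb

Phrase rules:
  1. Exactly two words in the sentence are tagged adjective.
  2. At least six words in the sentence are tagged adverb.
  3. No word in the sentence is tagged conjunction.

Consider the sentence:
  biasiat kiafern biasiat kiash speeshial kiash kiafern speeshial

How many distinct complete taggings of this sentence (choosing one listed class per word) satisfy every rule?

1

Candidates per position — 1:biasiat {conjunction,adverb}; 2:kiafern {conjunction,adverb}; 3:biasiat {conjunction,adverb}; 4:kiash {adverb}; 5:speeshial {adjective}; 6:kiash {adverb}; 7:kiafern {conjunction,adverb}; 8:speeshial {adjective}.
There are 16 candidate sequences in total.
The sequences that satisfy every rule: adverb adverb adverb adverb adjective adverb adverb adjective.
Count = 1.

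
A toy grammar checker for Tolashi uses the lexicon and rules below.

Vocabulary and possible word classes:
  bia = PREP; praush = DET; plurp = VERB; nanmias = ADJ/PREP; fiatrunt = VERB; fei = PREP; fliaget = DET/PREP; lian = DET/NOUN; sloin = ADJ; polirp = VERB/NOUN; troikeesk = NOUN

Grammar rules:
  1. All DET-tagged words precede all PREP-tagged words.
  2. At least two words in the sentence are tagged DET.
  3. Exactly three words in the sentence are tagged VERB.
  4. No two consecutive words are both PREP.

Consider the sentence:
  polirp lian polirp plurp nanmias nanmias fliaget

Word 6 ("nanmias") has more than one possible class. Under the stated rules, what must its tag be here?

Candidates per position — 1:polirp {VERB,NOUN}; 2:lian {DET,NOUN}; 3:polirp {VERB,NOUN}; 4:plurp {VERB}; 5:nanmias {ADJ,PREP}; 6:nanmias {ADJ,PREP}; 7:fliaget {DET,PREP}.
Word 1 cannot be NOUN — rule 3 would then fail for every completion. It is VERB.
Word 2 cannot be NOUN — rule 2 would then fail for every completion. It is DET.
Word 3 cannot be NOUN — rule 3 would then fail for every completion. It is VERB.
Word 7 cannot be PREP — rule 2 would then fail for every completion. It is DET.
Word 5 cannot be PREP — rule 1 would then fail for every completion. It is ADJ.
Word 6 cannot be PREP — rule 1 would then fail for every completion. It is ADJ.
That leaves exactly one tagging: VERB DET VERB VERB ADJ ADJ DET.
Rule-by-rule: rule 1 ok; rule 2 ok; rule 3 ok; rule 4 ok.

ADJ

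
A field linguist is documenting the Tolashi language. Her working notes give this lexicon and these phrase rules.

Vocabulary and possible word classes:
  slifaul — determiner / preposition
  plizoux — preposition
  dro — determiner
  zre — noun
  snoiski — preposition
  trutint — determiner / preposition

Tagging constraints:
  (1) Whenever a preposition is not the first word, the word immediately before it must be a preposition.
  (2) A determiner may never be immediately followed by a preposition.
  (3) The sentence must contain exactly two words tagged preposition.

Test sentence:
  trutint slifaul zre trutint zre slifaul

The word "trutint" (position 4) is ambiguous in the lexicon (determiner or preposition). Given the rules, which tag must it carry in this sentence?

Candidates per position — 1:trutint {determiner,preposition}; 2:slifaul {determiner,preposition}; 3:zre {noun}; 4:trutint {determiner,preposition}; 5:zre {noun}; 6:slifaul {determiner,preposition}.
At position 4, choosing preposition makes rule 1 impossible to satisfy; hence determiner.
At position 6, choosing preposition makes rule 1 impossible to satisfy; hence determiner.
At position 1, choosing determiner makes rule 3 impossible to satisfy; hence preposition.
At position 2, choosing determiner makes rule 3 impossible to satisfy; hence preposition.
That leaves exactly one tagging: preposition preposition noun determiner noun determiner.
Checking: rule 1 ✓; rule 2 ✓; rule 3 ✓.

determiner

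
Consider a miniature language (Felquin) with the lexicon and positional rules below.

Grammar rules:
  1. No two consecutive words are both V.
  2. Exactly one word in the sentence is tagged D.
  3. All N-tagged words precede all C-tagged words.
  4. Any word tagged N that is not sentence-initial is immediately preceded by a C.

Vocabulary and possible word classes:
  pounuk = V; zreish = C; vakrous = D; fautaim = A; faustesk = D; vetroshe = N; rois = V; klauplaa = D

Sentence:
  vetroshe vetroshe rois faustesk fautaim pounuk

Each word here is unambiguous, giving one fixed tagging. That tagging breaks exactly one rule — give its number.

4

Fixed tagging: N N V D A V.
Rule check: R1 ok, R2 ok, R3 ok, R4 fails.
Only rule 4 fails.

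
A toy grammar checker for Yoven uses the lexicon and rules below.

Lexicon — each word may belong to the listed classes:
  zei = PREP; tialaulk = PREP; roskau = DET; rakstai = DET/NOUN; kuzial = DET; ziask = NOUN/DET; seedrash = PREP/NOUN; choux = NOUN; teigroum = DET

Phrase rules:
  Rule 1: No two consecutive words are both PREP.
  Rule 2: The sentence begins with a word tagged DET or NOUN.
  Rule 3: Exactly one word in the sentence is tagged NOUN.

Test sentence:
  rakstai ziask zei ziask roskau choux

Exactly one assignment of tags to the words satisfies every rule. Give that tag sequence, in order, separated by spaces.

Candidates per position — 1:rakstai {DET,NOUN}; 2:ziask {NOUN,DET}; 3:zei {PREP}; 4:ziask {NOUN,DET}; 5:roskau {DET}; 6:choux {NOUN}.
If word 1 were NOUN, no tagging could satisfy rule 3; so word 1 is DET.
If word 2 were NOUN, no tagging could satisfy rule 3; so word 2 is DET.
If word 4 were NOUN, no tagging could satisfy rule 3; so word 4 is DET.
The unique satisfying tagging is: DET DET PREP DET DET NOUN.
Rule-by-rule: rule 1 satisfied; rule 2 satisfied; rule 3 satisfied.

DET DET PREP DET DET NOUN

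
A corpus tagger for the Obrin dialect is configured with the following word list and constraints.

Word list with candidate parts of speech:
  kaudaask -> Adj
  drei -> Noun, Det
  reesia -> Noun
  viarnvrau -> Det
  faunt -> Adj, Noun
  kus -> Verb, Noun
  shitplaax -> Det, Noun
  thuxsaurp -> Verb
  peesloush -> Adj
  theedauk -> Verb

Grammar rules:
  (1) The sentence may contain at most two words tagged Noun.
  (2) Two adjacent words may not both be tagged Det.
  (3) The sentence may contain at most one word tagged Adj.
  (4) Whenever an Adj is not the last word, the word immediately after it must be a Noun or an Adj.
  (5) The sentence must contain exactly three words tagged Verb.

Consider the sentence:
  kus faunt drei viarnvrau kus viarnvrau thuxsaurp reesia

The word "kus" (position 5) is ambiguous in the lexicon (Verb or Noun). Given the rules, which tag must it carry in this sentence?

Verb

Candidates per position — 1:kus {Verb,Noun}; 2:faunt {Adj,Noun}; 3:drei {Noun,Det}; 4:viarnvrau {Det}; 5:kus {Verb,Noun}; 6:viarnvrau {Det}; 7:thuxsaurp {Verb}; 8:reesia {Noun}.
Position 1: tagging it Noun would leave rule 5 unsatisfiable, so it must be Verb.
Position 3: tagging it Det would leave rule 2 unsatisfiable, so it must be Noun.
Position 5: tagging it Noun would leave rule 1 unsatisfiable, so it must be Verb.
Position 2: tagging it Noun would leave rule 1 unsatisfiable, so it must be Adj.
So the tagging must be: Verb Adj Noun Det Verb Det Verb Noun.
Check: rule 1 satisfied; rule 2 satisfied; rule 3 satisfied; rule 4 satisfied; rule 5 satisfied.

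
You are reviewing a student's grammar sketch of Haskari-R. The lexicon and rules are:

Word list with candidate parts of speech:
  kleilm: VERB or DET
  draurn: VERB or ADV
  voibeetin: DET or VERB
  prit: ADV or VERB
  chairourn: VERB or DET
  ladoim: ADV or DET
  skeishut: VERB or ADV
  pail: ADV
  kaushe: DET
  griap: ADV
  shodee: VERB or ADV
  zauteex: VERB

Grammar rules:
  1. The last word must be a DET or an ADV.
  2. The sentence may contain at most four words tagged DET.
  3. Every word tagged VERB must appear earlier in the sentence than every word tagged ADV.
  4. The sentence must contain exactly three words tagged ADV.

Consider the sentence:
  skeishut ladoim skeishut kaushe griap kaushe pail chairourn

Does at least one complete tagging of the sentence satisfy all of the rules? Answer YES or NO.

Candidates per position — 1:skeishut {VERB,ADV}; 2:ladoim {ADV,DET}; 3:skeishut {VERB,ADV}; 4:kaushe {DET}; 5:griap {ADV}; 6:kaushe {DET}; 7:pail {ADV}; 8:chairourn {VERB,DET}.
One satisfying assignment: VERB DET ADV DET ADV DET ADV DET.
Check: rule 1 ok; rule 2 ok; rule 3 ok; rule 4 ok.

YES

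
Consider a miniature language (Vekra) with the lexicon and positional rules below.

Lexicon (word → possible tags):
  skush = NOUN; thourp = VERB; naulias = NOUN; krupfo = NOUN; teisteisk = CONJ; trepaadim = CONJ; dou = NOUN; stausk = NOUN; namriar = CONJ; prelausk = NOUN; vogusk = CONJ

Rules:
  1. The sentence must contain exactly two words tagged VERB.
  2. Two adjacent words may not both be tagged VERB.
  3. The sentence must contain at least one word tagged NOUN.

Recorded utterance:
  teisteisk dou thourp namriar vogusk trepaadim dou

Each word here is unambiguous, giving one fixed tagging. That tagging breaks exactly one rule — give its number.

Fixed tagging: CONJ NOUN VERB CONJ CONJ CONJ NOUN.
Rule check: R1 fail, R2 pass, R3 pass.
Only rule 1 fails.

1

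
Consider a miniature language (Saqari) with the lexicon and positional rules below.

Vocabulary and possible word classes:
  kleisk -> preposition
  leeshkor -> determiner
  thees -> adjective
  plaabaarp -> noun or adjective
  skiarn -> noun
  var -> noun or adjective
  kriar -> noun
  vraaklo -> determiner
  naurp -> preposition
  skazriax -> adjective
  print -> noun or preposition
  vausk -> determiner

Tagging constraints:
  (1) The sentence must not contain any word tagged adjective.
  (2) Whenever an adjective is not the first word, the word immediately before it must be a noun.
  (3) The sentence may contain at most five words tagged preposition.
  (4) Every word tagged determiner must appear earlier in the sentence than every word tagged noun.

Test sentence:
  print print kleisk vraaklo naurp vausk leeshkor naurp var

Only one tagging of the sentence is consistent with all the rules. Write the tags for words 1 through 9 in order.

Candidates per position — 1:print {noun,preposition}; 2:print {noun,preposition}; 3:kleisk {preposition}; 4:vraaklo {determiner}; 5:naurp {preposition}; 6:vausk {determiner}; 7:leeshkor {determiner}; 8:naurp {preposition}; 9:var {noun,adjective}.
Position 1: tagging it noun would leave rule 4 unsatisfiable, so it must be preposition.
Position 2: tagging it noun would leave rule 4 unsatisfiable, so it must be preposition.
Position 9: tagging it adjective would leave rule 1 unsatisfiable, so it must be noun.
The only consistent sequence is: preposition preposition preposition determiner preposition determiner determiner preposition noun.
Rule-by-rule: rule 1 ✓; rule 2 ✓; rule 3 ✓; rule 4 ✓.

preposition preposition preposition determiner preposition determiner determiner preposition noun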